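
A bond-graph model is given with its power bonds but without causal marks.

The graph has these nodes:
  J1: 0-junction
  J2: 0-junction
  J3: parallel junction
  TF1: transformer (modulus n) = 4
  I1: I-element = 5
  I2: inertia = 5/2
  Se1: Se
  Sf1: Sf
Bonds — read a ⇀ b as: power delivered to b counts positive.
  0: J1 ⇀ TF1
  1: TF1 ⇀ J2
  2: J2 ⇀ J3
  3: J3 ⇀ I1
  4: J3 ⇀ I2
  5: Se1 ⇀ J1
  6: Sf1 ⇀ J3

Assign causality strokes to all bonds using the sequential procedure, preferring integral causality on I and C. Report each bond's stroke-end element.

b0 →TF1
b1 →J2
b2 →J3
b3 →I1
b4 →I2
b5 →J1
b6 →Sf1

b5 stroke→J1  (Se1 fixes effort; stroke away)
b6 stroke→Sf1  (Sf1: flow source, stroke at near end)
b0 stroke→TF1  (J1: bond 5 brought effort, rest push out)
b1 stroke→J2  (TF1 one-in-one-out from 0)
b2 stroke→J3  (J2 effort already set via bond 1)
b3 stroke→I1  (J3 effort already set via bond 2)
b4 stroke→I2  (common-e at J3 fixed by 2)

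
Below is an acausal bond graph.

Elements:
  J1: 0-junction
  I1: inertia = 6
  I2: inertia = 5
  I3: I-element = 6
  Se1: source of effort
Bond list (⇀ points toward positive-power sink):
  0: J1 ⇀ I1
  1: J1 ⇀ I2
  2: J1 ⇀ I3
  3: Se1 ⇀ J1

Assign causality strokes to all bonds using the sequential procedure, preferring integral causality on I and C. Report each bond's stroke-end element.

#3 stroke at J1  (Se1 fixes effort; stroke away)
#0 stroke at I1  (0-jn J1 has e-setter on 3)
#1 stroke at I2  (J1: bond 3 brought effort, rest push out)
#2 stroke at I3  (0-jn J1 has e-setter on 3)

#0 stroke→I1
#1 stroke→I2
#2 stroke→I3
#3 stroke→J1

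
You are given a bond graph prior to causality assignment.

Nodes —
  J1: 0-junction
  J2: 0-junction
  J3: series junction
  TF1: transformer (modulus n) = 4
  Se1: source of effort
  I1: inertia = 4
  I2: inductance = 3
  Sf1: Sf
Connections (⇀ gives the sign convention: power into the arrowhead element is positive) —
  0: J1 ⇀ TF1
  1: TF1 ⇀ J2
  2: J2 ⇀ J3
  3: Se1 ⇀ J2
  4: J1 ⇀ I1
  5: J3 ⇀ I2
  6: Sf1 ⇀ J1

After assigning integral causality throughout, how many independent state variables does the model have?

#3 |J2  (Se1 (Se) sets effort on bond)
#6 |Sf1  (source Sf1 imposes f)
#1 |TF1  (J2 effort already set via bond 3)
#2 |J3  (common-e at J2 fixed by 3)
#5 |I2  (J3: last free bond brings flow in)
#0 |J1  (through TF1, causality passes straight; one stroke at TF1)
#4 |I1  (J1: bond 0 brought effort, rest push out)

2  (I1, I2 all integral)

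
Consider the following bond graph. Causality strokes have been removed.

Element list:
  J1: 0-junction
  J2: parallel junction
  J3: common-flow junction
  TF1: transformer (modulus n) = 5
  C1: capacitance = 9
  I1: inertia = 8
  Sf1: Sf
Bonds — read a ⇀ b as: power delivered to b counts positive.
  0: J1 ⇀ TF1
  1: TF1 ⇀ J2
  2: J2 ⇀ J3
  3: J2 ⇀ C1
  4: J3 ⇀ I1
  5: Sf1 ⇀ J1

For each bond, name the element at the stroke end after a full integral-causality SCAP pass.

bond 5 stroke→Sf1  (source Sf1 imposes f)
bond 0 stroke→J1  (J1: last free bond brings effort in)
bond 1 stroke→TF1  (TF TF1: opposite of bond 0)
bond 3 stroke→J2  (C1: C, integral causality)
bond 2 stroke→J3  (J2: bond 3 brought effort, rest push out)
bond 4 stroke→I1  (closing 1-jn rule on J3)

b0 stroke at J1
b1 stroke at TF1
b2 stroke at J3
b3 stroke at J2
b4 stroke at I1
b5 stroke at Sf1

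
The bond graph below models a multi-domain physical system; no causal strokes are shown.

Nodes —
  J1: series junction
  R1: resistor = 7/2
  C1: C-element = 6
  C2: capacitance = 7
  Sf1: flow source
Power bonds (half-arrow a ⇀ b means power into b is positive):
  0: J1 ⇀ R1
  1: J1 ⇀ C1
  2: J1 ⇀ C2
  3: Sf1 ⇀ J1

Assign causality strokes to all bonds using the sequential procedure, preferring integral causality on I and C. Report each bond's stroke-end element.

bond 3 |Sf1  (source Sf1 imposes f)
bond 0 |J1  (common-f at J1 fixed by 3)
bond 1 |J1  (common-f at J1 fixed by 3)
bond 2 |J1  (J1 flow already set via bond 3)

β0 |J1
β1 |J1
β2 |J1
β3 |Sf1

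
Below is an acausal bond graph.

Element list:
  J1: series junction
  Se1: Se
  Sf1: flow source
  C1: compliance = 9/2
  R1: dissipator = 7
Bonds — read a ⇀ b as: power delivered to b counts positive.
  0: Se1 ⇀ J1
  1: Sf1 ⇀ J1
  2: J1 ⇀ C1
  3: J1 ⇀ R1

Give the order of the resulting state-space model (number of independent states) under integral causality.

1  (C1 all integral)

#0 →J1  (source Se1 imposes e)
#1 →Sf1  (source Sf1 imposes f)
#2 →J1  (1-jn J1 has f-setter on 1)
#3 →J1  (common-f at J1 fixed by 1)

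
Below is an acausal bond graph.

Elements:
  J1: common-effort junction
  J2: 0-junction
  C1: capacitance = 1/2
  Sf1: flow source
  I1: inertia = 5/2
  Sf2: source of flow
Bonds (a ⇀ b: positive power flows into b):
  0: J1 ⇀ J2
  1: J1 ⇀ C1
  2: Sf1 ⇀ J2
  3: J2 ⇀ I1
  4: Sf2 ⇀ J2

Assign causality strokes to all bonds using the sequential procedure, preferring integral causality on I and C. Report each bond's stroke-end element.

bond 2 |Sf1  (Sf1 fixes flow; stroke at Sf1)
bond 4 |Sf2  (Sf2 (Sf) sets flow on bond)
bond 1 |J1  (C1 integral (e out))
bond 0 |J2  (J1: bond 1 brought effort, rest push out)
bond 3 |I1  (common-e at J2 fixed by 0)

bond 0 stroke at J2
bond 1 stroke at J1
bond 2 stroke at Sf1
bond 3 stroke at I1
bond 4 stroke at Sf2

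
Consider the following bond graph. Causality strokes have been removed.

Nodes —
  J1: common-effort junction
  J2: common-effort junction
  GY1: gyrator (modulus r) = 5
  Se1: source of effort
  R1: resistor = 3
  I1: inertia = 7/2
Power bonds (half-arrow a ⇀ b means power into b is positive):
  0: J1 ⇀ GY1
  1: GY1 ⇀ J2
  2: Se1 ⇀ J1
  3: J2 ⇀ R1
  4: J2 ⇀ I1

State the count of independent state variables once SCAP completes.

β2 |J1  (Se1 fixes effort; stroke away)
β0 |GY1  (J1: bond 2 brought effort, rest push out)
β1 |GY1  (GY1: gyrator matches bond 0)
β4 |I1  (prefer integral on I1)
β3 |J2  (J2 needs exactly one e-in)

1  (I1 all integral)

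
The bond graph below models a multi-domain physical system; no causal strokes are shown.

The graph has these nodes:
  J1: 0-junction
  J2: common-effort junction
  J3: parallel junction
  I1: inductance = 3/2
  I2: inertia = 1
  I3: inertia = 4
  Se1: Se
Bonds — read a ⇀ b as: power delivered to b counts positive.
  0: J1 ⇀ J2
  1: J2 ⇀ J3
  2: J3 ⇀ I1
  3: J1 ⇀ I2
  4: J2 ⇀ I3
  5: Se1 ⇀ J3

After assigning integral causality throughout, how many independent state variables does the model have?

3  (I1, I2, I3 all integral)

#5 stroke at J3  (source Se1 imposes e)
#1 stroke at J2  (common-e at J3 fixed by 5)
#2 stroke at I1  (J3: bond 5 brought effort, rest push out)
#0 stroke at J1  (J2: bond 1 brought effort, rest push out)
#4 stroke at I3  (0-jn J2 has e-setter on 1)
#3 stroke at I2  (J1 effort already set via bond 0)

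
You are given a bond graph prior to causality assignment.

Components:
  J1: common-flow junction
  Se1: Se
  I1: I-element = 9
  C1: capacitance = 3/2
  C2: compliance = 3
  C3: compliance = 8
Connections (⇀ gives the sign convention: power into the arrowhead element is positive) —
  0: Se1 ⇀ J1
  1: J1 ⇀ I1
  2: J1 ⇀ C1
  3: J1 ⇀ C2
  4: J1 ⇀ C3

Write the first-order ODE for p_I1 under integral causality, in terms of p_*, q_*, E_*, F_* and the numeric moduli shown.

dp_I1/dt = E_Se1 - 2*q_C1/3 - q_C2/3 - q_C3/8

#0 stroke at J1  (source Se1 imposes e)
#1 stroke at I1  (prefer integral on I1)
#2 stroke at J1  (1-jn J1 has f-setter on 1)
#3 stroke at J1  (common-f at J1 fixed by 1)
#4 stroke at J1  (J1 flow already set via bond 1)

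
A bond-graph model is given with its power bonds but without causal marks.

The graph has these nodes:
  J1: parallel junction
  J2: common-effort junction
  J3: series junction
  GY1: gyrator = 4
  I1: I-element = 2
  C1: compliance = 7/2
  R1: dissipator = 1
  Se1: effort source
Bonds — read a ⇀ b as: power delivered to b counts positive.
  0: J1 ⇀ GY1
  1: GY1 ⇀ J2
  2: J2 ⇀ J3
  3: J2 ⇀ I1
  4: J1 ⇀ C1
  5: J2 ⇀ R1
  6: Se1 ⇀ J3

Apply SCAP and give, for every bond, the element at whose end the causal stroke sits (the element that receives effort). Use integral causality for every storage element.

β0 |GY1
β1 |GY1
β2 |J2
β3 |I1
β4 |J1
β5 |R1
β6 |J3

b6 →J3  (Se1 (Se) sets effort on bond)
b2 →J2  (J3: last free bond brings flow in)
b1 →GY1  (common-e at J2 fixed by 2)
b3 →I1  (0-jn J2 has e-setter on 2)
b5 →R1  (J2 effort already set via bond 2)
b0 →GY1  (GY GY1: same side as bond 1)
b4 →J1  (J1 needs exactly one e-in)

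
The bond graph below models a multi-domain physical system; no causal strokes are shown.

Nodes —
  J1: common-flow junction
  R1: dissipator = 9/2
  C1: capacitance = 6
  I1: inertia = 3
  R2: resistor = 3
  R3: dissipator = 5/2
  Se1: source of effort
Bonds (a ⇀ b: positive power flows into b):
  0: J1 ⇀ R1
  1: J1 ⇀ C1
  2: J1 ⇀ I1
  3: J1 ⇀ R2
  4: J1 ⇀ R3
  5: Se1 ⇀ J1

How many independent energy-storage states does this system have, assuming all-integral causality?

2  (C1, I1 all integral)

#5 stroke→J1  (Se1 (Se) sets effort on bond)
#1 stroke→J1  (prefer integral on C1)
#2 stroke→I1  (I1: I, integral causality)
#0 stroke→J1  (common-f at J1 fixed by 2)
#3 stroke→J1  (J1: bond 2 brought flow, rest push out)
#4 stroke→J1  (common-f at J1 fixed by 2)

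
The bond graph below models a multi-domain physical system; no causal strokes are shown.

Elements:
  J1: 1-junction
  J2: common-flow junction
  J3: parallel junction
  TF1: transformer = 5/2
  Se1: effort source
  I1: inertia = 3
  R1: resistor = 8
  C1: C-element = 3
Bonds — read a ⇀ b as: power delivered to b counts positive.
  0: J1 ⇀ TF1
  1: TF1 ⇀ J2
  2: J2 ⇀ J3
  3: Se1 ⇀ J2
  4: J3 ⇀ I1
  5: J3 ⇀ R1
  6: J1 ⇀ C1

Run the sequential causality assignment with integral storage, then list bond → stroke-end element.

bond 3 →J2  (source Se1 imposes e)
bond 4 →I1  (I1 integral (f out))
bond 6 →J1  (C1 outputs effort q/C1)
bond 0 →TF1  (closing 1-jn rule on J1)
bond 1 →J2  (through TF1, causality passes straight; one stroke at TF1)
bond 2 →J3  (J2 needs exactly one f-in)
bond 5 →R1  (J3 effort already set via bond 2)

β0 stroke→TF1
β1 stroke→J2
β2 stroke→J3
β3 stroke→J2
β4 stroke→I1
β5 stroke→R1
β6 stroke→J1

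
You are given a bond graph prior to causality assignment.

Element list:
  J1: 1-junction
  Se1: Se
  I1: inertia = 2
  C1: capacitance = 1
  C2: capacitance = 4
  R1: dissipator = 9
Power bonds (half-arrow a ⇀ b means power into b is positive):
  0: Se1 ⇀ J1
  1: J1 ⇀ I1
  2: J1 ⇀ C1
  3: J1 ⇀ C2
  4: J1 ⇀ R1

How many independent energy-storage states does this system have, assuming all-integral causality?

bond 0 stroke at J1  (source Se1 imposes e)
bond 1 stroke at I1  (I1 integral (f out))
bond 2 stroke at J1  (1-jn J1 has f-setter on 1)
bond 3 stroke at J1  (1-jn J1 has f-setter on 1)
bond 4 stroke at J1  (1-jn J1 has f-setter on 1)

3  (C1, C2, I1 all integral)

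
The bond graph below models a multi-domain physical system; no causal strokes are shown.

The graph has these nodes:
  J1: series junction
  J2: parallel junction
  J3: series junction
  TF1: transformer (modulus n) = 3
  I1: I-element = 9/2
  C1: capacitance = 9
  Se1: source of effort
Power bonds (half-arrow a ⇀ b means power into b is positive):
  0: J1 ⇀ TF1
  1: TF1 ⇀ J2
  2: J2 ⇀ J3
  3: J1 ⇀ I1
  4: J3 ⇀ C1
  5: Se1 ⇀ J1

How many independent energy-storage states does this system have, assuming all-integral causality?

b5 |J1  (Se1 fixes effort; stroke away)
b3 |I1  (I1 integral (f out))
b0 |J1  (J1 flow already set via bond 3)
b1 |TF1  (TF1 one-in-one-out from 0)
b2 |J2  (J2: last free bond brings effort in)
b4 |J3  (common-f at J3 fixed by 2)

2  (C1, I1 all integral)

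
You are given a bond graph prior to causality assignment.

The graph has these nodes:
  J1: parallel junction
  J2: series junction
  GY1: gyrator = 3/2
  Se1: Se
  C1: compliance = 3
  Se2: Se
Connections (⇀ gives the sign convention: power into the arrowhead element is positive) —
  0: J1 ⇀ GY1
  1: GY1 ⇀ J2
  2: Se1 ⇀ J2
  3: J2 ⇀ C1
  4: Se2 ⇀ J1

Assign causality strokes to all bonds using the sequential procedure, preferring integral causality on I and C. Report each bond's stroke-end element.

β0 stroke→GY1
β1 stroke→GY1
β2 stroke→J2
β3 stroke→J2
β4 stroke→J1

bond 2 stroke at J2  (source Se1 imposes e)
bond 4 stroke at J1  (Se2: effort source, stroke at far end)
bond 0 stroke at GY1  (0-jn J1 has e-setter on 4)
bond 1 stroke at GY1  (through GY1, causality inverts; strokes same side of GY1)
bond 3 stroke at J2  (1-jn J2 has f-setter on 1)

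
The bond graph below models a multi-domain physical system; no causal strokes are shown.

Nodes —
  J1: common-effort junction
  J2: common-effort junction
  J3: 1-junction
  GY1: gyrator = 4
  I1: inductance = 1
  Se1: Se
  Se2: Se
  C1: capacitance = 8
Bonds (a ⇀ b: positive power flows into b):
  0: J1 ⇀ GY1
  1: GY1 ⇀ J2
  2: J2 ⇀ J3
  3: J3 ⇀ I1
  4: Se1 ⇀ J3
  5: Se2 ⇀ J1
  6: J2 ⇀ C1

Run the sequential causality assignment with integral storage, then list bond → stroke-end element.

b4 |J3  (Se1 fixes effort; stroke away)
b5 |J1  (Se2 (Se) sets effort on bond)
b0 |GY1  (0-jn J1 has e-setter on 5)
b1 |GY1  (GY1 both-in/both-out from 0)
b3 |I1  (I1 outputs flow p/I1)
b2 |J3  (common-f at J3 fixed by 3)
b6 |J2  (J2 needs exactly one e-in)

b0 stroke→GY1
b1 stroke→GY1
b2 stroke→J3
b3 stroke→I1
b4 stroke→J3
b5 stroke→J1
b6 stroke→J2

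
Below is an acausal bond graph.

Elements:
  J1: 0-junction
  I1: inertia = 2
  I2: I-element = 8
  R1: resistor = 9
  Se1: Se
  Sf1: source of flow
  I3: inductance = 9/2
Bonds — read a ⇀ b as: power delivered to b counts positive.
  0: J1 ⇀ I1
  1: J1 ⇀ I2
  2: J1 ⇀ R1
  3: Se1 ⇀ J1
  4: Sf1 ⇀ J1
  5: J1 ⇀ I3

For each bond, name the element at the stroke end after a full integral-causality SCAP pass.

#0 stroke→I1
#1 stroke→I2
#2 stroke→R1
#3 stroke→J1
#4 stroke→Sf1
#5 stroke→I3

b3 stroke→J1  (Se1 (Se) sets effort on bond)
b4 stroke→Sf1  (Sf1 fixes flow; stroke at Sf1)
b0 stroke→I1  (0-jn J1 has e-setter on 3)
b1 stroke→I2  (0-jn J1 has e-setter on 3)
b2 stroke→R1  (J1 effort already set via bond 3)
b5 stroke→I3  (common-e at J1 fixed by 3)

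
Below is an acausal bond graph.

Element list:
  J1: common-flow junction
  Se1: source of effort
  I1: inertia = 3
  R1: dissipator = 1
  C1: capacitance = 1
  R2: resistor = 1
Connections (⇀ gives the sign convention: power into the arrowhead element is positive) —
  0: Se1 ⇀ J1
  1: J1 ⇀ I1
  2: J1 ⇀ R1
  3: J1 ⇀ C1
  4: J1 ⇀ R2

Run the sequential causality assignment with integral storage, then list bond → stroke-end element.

bond 0 stroke at J1
bond 1 stroke at I1
bond 2 stroke at J1
bond 3 stroke at J1
bond 4 stroke at J1

β0 stroke at J1  (Se1 fixes effort; stroke away)
β1 stroke at I1  (I1 integral (f out))
β2 stroke at J1  (J1: bond 1 brought flow, rest push out)
β3 stroke at J1  (J1 flow already set via bond 1)
β4 stroke at J1  (J1: bond 1 brought flow, rest push out)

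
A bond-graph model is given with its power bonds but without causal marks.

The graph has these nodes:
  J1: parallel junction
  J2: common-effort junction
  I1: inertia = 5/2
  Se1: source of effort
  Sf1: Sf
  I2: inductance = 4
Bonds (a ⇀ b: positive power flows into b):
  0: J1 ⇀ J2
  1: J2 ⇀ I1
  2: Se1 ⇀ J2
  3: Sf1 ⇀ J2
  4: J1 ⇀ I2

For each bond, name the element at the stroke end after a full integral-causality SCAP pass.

#2 |J2  (Se1 fixes effort; stroke away)
#3 |Sf1  (source Sf1 imposes f)
#0 |J1  (J2 effort already set via bond 2)
#1 |I1  (J2 effort already set via bond 2)
#4 |I2  (J1: bond 0 brought effort, rest push out)

b0 →J1
b1 →I1
b2 →J2
b3 →Sf1
b4 →I2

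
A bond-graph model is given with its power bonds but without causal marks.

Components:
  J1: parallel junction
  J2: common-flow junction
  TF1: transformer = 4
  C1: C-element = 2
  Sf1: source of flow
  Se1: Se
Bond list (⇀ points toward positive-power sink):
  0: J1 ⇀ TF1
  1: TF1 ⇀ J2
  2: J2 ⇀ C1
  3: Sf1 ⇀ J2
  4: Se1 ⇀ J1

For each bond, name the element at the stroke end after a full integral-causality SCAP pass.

b0 stroke at TF1
b1 stroke at J2
b2 stroke at J2
b3 stroke at Sf1
b4 stroke at J1

#3 →Sf1  (Sf1: flow source, stroke at near end)
#4 →J1  (source Se1 imposes e)
#0 →TF1  (J1 effort already set via bond 4)
#1 →J2  (J2 flow already set via bond 3)
#2 →J2  (J2: bond 3 brought flow, rest push out)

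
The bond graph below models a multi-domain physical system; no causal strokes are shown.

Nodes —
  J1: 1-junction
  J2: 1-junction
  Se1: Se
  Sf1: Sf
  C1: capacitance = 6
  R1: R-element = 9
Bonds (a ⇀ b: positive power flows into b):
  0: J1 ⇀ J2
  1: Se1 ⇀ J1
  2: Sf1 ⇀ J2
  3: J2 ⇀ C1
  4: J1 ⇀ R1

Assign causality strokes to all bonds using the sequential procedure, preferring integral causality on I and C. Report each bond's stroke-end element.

bond 1 |J1  (Se1 fixes effort; stroke away)
bond 2 |Sf1  (source Sf1 imposes f)
bond 0 |J2  (J2 flow already set via bond 2)
bond 3 |J2  (common-f at J2 fixed by 2)
bond 4 |J1  (common-f at J1 fixed by 0)

#0 stroke→J2
#1 stroke→J1
#2 stroke→Sf1
#3 stroke→J2
#4 stroke→J1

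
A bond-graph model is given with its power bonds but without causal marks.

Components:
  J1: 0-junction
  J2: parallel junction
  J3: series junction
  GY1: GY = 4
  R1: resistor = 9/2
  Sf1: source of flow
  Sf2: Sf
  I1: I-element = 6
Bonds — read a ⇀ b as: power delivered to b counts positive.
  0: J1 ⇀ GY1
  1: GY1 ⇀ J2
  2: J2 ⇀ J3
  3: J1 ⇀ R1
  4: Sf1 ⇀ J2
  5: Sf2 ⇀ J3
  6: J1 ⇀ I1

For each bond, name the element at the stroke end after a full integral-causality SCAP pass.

β0 →J1
β1 →J2
β2 →J3
β3 →R1
β4 →Sf1
β5 →Sf2
β6 →I1

β4 →Sf1  (Sf1: flow source, stroke at near end)
β5 →Sf2  (Sf2: flow source, stroke at near end)
β2 →J3  (common-f at J3 fixed by 5)
β1 →J2  (J2: last free bond brings effort in)
β0 →J1  (through GY1, causality inverts; strokes same side of GY1)
β3 →R1  (common-e at J1 fixed by 0)
β6 →I1  (0-jn J1 has e-setter on 0)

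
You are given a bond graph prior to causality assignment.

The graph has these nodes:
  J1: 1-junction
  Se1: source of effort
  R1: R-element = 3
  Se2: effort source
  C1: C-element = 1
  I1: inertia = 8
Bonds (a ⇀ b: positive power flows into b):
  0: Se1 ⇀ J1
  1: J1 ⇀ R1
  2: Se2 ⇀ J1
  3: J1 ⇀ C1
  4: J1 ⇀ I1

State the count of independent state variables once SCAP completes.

bond 0 stroke→J1  (Se1 (Se) sets effort on bond)
bond 2 stroke→J1  (Se2 fixes effort; stroke away)
bond 3 stroke→J1  (C1 outputs effort q/C1)
bond 4 stroke→I1  (prefer integral on I1)
bond 1 stroke→J1  (common-f at J1 fixed by 4)

2  (C1, I1 all integral)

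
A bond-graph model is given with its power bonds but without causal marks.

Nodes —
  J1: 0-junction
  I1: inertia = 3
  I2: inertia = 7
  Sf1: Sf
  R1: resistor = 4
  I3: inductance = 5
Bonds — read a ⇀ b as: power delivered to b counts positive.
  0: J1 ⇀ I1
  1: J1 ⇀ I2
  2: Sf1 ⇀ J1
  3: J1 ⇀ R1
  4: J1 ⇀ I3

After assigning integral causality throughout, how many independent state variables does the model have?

3  (I1, I2, I3 all integral)

β2 |Sf1  (Sf1 fixes flow; stroke at Sf1)
β0 |I1  (prefer integral on I1)
β1 |I2  (I2: I, integral causality)
β4 |I3  (I3 integral (f out))
β3 |J1  (only one effort-in slot at J1)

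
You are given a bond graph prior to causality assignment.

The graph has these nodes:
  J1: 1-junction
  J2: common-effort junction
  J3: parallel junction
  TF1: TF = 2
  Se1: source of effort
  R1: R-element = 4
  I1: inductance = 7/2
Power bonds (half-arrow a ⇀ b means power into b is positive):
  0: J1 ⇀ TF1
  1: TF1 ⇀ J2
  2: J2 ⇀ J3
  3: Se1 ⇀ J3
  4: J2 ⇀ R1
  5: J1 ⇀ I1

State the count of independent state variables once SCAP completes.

1  (I1 all integral)

β3 stroke at J3  (Se1 fixes effort; stroke away)
β2 stroke at J2  (J3: bond 3 brought effort, rest push out)
β1 stroke at TF1  (J2 effort already set via bond 2)
β4 stroke at R1  (0-jn J2 has e-setter on 2)
β0 stroke at J1  (TF1: transformer flips bond 1)
β5 stroke at I1  (J1: last free bond brings flow in)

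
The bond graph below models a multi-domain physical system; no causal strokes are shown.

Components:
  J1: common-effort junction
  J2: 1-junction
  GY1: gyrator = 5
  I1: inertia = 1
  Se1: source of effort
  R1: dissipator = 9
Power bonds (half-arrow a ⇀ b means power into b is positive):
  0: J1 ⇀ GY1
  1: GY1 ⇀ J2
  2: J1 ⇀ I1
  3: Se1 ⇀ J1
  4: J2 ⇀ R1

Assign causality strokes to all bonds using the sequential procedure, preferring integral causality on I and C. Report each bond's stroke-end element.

β0 stroke at GY1
β1 stroke at GY1
β2 stroke at I1
β3 stroke at J1
β4 stroke at J2

b3 →J1  (Se1: effort source, stroke at far end)
b0 →GY1  (J1 effort already set via bond 3)
b2 →I1  (J1: bond 3 brought effort, rest push out)
b1 →GY1  (through GY1, causality inverts; strokes same side of GY1)
b4 →J2  (J2: bond 1 brought flow, rest push out)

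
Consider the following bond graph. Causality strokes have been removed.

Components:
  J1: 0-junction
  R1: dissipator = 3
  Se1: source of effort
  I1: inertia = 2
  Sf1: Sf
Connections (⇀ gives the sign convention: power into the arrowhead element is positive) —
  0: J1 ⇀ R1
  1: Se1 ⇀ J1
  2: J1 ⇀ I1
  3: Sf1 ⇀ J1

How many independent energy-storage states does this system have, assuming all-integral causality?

#1 stroke→J1  (source Se1 imposes e)
#3 stroke→Sf1  (source Sf1 imposes f)
#0 stroke→R1  (J1 effort already set via bond 1)
#2 stroke→I1  (common-e at J1 fixed by 1)

1  (I1 all integral)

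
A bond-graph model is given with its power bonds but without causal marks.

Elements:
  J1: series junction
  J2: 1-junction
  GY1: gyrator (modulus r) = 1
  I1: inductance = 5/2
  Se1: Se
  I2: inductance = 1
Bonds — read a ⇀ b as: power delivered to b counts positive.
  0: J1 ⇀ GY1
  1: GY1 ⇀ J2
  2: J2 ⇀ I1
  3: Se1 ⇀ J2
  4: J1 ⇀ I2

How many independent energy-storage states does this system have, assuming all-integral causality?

2  (I1, I2 all integral)

β3 stroke→J2  (Se1: effort source, stroke at far end)
β2 stroke→I1  (I1 outputs flow p/I1)
β1 stroke→J2  (1-jn J2 has f-setter on 2)
β0 stroke→J1  (GY1 both-in/both-out from 1)
β4 stroke→I2  (only one flow-in slot at J1)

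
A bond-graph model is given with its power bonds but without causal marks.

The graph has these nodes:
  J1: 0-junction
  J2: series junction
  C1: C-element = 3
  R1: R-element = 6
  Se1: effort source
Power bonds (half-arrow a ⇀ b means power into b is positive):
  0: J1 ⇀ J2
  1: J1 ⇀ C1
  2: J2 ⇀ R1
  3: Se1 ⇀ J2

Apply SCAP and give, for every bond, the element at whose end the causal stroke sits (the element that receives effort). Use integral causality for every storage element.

b3 stroke→J2  (Se1 fixes effort; stroke away)
b1 stroke→J1  (C1 outputs effort q/C1)
b0 stroke→J2  (0-jn J1 has e-setter on 1)
b2 stroke→R1  (J2 needs exactly one f-in)

#0 →J2
#1 →J1
#2 →R1
#3 →J2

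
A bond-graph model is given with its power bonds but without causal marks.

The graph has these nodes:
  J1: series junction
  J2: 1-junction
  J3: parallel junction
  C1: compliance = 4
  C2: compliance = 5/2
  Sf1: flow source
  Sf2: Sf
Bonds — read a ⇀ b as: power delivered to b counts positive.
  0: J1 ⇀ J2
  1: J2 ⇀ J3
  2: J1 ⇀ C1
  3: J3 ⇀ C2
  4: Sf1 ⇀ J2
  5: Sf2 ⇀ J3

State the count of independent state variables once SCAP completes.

#4 →Sf1  (Sf1 fixes flow; stroke at Sf1)
#5 →Sf2  (Sf2 fixes flow; stroke at Sf2)
#0 →J2  (common-f at J2 fixed by 4)
#1 →J2  (common-f at J2 fixed by 4)
#3 →J3  (J3: last free bond brings effort in)
#2 →J1  (1-jn J1 has f-setter on 0)

2  (C1, C2 all integral)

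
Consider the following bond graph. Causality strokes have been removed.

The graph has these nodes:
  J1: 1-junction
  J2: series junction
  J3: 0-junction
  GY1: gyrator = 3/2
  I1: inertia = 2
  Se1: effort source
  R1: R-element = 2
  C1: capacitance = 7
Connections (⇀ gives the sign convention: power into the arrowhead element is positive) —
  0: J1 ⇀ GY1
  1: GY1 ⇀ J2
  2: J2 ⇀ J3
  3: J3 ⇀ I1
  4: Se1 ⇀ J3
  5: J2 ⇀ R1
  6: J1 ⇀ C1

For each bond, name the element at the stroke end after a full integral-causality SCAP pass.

β0 →GY1
β1 →GY1
β2 →J2
β3 →I1
β4 →J3
β5 →J2
β6 →J1

b4 →J3  (source Se1 imposes e)
b2 →J2  (J3: bond 4 brought effort, rest push out)
b3 →I1  (J3 effort already set via bond 4)
b6 →J1  (prefer integral on C1)
b0 →GY1  (only one flow-in slot at J1)
b1 →GY1  (GY GY1: same side as bond 0)
b5 →J2  (J2 flow already set via bond 1)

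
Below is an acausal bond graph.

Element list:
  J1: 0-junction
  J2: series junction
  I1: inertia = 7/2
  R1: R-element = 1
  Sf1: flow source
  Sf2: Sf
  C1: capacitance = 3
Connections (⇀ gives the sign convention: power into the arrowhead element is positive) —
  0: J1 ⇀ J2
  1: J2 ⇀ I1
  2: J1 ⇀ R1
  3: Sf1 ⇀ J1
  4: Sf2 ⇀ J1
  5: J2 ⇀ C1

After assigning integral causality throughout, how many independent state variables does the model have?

#3 stroke→Sf1  (Sf1 (Sf) sets flow on bond)
#4 stroke→Sf2  (source Sf2 imposes f)
#1 stroke→I1  (I1 integral (f out))
#0 stroke→J2  (J2 flow already set via bond 1)
#5 stroke→J2  (J2 flow already set via bond 1)
#2 stroke→J1  (closing 0-jn rule on J1)

2  (C1, I1 all integral)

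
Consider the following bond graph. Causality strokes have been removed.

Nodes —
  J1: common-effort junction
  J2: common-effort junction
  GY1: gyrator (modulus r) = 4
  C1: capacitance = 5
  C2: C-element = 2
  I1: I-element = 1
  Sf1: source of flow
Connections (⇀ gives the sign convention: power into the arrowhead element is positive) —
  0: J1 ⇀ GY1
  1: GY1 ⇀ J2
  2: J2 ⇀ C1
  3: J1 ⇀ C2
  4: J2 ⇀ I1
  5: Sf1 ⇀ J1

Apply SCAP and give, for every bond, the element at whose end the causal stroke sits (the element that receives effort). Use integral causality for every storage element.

b5 stroke→Sf1  (Sf1 (Sf) sets flow on bond)
b2 stroke→J2  (C1 outputs effort q/C1)
b1 stroke→GY1  (J2 effort already set via bond 2)
b4 stroke→I1  (J2: bond 2 brought effort, rest push out)
b0 stroke→GY1  (GY1 both-in/both-out from 1)
b3 stroke→J1  (J1: last free bond brings effort in)

#0 →GY1
#1 →GY1
#2 →J2
#3 →J1
#4 →I1
#5 →Sf1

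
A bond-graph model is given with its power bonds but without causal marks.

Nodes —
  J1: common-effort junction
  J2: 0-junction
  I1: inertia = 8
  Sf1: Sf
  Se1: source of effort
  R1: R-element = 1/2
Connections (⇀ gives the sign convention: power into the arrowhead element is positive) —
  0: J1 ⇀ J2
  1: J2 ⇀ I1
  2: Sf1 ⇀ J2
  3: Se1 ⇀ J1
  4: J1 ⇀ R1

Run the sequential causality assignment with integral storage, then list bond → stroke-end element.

β2 |Sf1  (Sf1 fixes flow; stroke at Sf1)
β3 |J1  (Se1 (Se) sets effort on bond)
β0 |J2  (J1 effort already set via bond 3)
β4 |R1  (common-e at J1 fixed by 3)
β1 |I1  (J2: bond 0 brought effort, rest push out)

#0 stroke at J2
#1 stroke at I1
#2 stroke at Sf1
#3 stroke at J1
#4 stroke at R1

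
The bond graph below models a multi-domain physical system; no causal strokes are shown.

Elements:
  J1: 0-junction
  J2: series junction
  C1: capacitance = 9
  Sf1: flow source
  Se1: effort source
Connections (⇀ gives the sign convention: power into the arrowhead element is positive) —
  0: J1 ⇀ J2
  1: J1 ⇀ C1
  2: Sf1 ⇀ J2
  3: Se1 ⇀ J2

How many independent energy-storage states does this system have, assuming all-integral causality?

1  (C1 all integral)

b2 stroke→Sf1  (Sf1: flow source, stroke at near end)
b3 stroke→J2  (source Se1 imposes e)
b0 stroke→J2  (J2 flow already set via bond 2)
b1 stroke→J1  (J1: last free bond brings effort in)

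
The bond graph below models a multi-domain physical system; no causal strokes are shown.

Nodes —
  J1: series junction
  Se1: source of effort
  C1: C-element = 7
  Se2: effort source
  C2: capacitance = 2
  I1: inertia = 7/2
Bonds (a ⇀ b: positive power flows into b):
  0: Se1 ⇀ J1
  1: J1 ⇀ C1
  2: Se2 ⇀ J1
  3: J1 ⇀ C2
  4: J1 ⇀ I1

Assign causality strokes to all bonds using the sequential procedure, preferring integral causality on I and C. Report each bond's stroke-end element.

b0 →J1
b1 →J1
b2 →J1
b3 →J1
b4 →I1

β0 stroke at J1  (Se1 fixes effort; stroke away)
β2 stroke at J1  (Se2: effort source, stroke at far end)
β1 stroke at J1  (prefer integral on C1)
β3 stroke at J1  (C2: C, integral causality)
β4 stroke at I1  (J1 needs exactly one f-in)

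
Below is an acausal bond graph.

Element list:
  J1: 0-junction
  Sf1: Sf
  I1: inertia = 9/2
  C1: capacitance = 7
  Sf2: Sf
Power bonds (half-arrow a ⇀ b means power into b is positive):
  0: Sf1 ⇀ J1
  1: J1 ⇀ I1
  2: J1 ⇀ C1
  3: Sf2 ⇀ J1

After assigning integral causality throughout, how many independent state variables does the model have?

β0 stroke→Sf1  (Sf1 (Sf) sets flow on bond)
β3 stroke→Sf2  (Sf2: flow source, stroke at near end)
β1 stroke→I1  (I1 outputs flow p/I1)
β2 stroke→J1  (only one effort-in slot at J1)

2  (C1, I1 all integral)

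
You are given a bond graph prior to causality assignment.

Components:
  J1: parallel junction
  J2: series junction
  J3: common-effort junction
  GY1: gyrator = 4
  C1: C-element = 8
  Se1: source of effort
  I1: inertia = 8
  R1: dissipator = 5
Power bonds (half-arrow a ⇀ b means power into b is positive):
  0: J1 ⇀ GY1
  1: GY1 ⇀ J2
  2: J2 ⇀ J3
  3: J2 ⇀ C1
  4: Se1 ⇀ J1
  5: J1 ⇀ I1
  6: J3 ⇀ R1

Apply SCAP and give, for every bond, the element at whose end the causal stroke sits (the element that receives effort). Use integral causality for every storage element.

β4 |J1  (Se1 fixes effort; stroke away)
β0 |GY1  (0-jn J1 has e-setter on 4)
β5 |I1  (J1 effort already set via bond 4)
β1 |GY1  (GY1 both-in/both-out from 0)
β2 |J2  (J2 flow already set via bond 1)
β3 |J2  (J2 flow already set via bond 1)
β6 |J3  (only one effort-in slot at J3)

#0 |GY1
#1 |GY1
#2 |J2
#3 |J2
#4 |J1
#5 |I1
#6 |J3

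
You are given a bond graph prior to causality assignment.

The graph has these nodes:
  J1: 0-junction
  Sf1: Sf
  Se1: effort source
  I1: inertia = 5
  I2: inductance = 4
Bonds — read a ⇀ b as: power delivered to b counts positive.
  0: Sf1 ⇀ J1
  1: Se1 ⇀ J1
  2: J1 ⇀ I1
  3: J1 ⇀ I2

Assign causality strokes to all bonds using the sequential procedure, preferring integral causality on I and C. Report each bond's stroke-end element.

#0 →Sf1  (Sf1 fixes flow; stroke at Sf1)
#1 →J1  (Se1 (Se) sets effort on bond)
#2 →I1  (J1: bond 1 brought effort, rest push out)
#3 →I2  (J1 effort already set via bond 1)

β0 stroke→Sf1
β1 stroke→J1
β2 stroke→I1
β3 stroke→I2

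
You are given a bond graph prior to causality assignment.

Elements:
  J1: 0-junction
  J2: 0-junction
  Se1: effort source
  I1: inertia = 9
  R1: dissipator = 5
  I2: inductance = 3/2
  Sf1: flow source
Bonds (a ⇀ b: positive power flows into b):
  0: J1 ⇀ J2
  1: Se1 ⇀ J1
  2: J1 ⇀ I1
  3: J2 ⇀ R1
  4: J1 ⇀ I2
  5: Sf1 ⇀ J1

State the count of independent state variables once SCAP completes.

2  (I1, I2 all integral)

#1 →J1  (Se1 fixes effort; stroke away)
#5 →Sf1  (Sf1: flow source, stroke at near end)
#0 →J2  (J1 effort already set via bond 1)
#2 →I1  (J1 effort already set via bond 1)
#4 →I2  (0-jn J1 has e-setter on 1)
#3 →R1  (common-e at J2 fixed by 0)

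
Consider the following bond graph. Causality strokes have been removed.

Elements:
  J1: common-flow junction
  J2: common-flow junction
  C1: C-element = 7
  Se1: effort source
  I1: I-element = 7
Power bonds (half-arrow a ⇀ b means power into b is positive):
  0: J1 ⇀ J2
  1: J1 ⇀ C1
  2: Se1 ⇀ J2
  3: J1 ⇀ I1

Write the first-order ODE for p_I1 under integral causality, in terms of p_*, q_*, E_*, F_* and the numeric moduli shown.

bond 2 stroke at J2  (Se1 fixes effort; stroke away)
bond 0 stroke at J1  (J2: last free bond brings flow in)
bond 1 stroke at J1  (C1 integral (e out))
bond 3 stroke at I1  (only one flow-in slot at J1)

dp_I1/dt = E_Se1 - q_C1/7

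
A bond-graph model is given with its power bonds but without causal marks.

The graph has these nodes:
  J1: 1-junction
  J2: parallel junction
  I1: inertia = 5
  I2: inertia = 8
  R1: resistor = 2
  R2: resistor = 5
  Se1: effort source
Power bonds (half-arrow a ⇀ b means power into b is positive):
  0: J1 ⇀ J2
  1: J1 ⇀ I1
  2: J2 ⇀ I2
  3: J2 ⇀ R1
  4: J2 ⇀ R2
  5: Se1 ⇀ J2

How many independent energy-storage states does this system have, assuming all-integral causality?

bond 5 stroke→J2  (source Se1 imposes e)
bond 0 stroke→J1  (0-jn J2 has e-setter on 5)
bond 2 stroke→I2  (J2: bond 5 brought effort, rest push out)
bond 3 stroke→R1  (J2 effort already set via bond 5)
bond 4 stroke→R2  (J2: bond 5 brought effort, rest push out)
bond 1 stroke→I1  (J1 needs exactly one f-in)

2  (I1, I2 all integral)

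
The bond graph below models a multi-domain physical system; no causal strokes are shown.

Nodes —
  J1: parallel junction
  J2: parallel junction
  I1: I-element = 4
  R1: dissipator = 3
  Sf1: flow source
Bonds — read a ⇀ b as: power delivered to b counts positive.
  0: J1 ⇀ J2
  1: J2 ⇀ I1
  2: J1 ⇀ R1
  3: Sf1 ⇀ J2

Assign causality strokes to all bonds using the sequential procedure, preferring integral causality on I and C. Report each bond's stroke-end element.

#3 →Sf1  (Sf1 (Sf) sets flow on bond)
#1 →I1  (I1 outputs flow p/I1)
#0 →J2  (J2: last free bond brings effort in)
#2 →J1  (J1: last free bond brings effort in)

b0 |J2
b1 |I1
b2 |J1
b3 |Sf1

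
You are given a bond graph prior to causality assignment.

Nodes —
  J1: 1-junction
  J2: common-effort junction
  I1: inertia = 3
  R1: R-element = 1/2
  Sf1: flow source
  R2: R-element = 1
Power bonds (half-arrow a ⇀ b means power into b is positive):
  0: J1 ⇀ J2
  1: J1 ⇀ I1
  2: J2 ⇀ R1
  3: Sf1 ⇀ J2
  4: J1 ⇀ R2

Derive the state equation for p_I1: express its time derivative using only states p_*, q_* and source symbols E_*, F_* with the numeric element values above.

β3 →Sf1  (Sf1 (Sf) sets flow on bond)
β1 →I1  (I1: I, integral causality)
β0 →J1  (common-f at J1 fixed by 1)
β4 →J1  (common-f at J1 fixed by 1)
β2 →J2  (J2: last free bond brings effort in)

dp_I1/dt = -F_Sf1/2 - p_I1/2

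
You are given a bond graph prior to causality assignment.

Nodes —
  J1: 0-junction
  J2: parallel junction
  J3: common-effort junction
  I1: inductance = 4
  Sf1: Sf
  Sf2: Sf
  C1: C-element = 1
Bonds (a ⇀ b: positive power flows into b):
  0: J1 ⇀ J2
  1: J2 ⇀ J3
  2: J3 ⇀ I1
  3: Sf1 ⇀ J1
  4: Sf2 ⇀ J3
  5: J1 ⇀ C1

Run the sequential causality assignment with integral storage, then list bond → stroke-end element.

b0 →J2
b1 →J3
b2 →I1
b3 →Sf1
b4 →Sf2
b5 →J1

#3 stroke→Sf1  (Sf1: flow source, stroke at near end)
#4 stroke→Sf2  (Sf2 fixes flow; stroke at Sf2)
#2 stroke→I1  (I1 integral (f out))
#1 stroke→J3  (J3: last free bond brings effort in)
#0 stroke→J2  (J2 needs exactly one e-in)
#5 stroke→J1  (only one effort-in slot at J1)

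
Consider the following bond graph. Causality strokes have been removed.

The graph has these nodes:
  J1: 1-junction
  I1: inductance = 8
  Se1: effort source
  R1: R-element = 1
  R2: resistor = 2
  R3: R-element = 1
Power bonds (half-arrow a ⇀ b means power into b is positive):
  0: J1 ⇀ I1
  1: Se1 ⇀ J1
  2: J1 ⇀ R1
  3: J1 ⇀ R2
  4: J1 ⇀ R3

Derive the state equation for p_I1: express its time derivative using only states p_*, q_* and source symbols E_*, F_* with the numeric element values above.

bond 1 |J1  (Se1 fixes effort; stroke away)
bond 0 |I1  (prefer integral on I1)
bond 2 |J1  (J1 flow already set via bond 0)
bond 3 |J1  (1-jn J1 has f-setter on 0)
bond 4 |J1  (J1: bond 0 brought flow, rest push out)

dp_I1/dt = E_Se1 - p_I1/2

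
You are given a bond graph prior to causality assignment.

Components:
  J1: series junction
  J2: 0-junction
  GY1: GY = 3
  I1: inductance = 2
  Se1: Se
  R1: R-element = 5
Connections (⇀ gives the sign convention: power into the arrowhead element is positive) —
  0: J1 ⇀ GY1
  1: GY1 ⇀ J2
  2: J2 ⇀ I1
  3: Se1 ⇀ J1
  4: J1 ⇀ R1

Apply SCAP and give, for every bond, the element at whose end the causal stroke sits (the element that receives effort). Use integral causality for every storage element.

β3 stroke at J1  (Se1 (Se) sets effort on bond)
β2 stroke at I1  (I1 integral (f out))
β1 stroke at J2  (only one effort-in slot at J2)
β0 stroke at J1  (through GY1, causality inverts; strokes same side of GY1)
β4 stroke at R1  (only one flow-in slot at J1)

#0 →J1
#1 →J2
#2 →I1
#3 →J1
#4 →R1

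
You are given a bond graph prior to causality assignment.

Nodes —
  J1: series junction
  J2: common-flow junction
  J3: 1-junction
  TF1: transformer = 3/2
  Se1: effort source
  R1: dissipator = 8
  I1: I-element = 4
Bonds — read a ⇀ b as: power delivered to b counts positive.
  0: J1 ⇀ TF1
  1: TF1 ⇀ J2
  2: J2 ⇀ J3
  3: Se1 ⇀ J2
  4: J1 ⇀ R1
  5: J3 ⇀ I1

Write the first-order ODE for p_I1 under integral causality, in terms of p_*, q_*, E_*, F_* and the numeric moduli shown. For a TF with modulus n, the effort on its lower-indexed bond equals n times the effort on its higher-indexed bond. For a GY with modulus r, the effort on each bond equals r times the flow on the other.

b3 stroke at J2  (Se1: effort source, stroke at far end)
b5 stroke at I1  (I1 integral (f out))
b2 stroke at J3  (J3 flow already set via bond 5)
b1 stroke at J2  (J2 flow already set via bond 2)
b0 stroke at TF1  (TF1 one-in-one-out from 1)
b4 stroke at J1  (common-f at J1 fixed by 0)

dp_I1/dt = E_Se1 - 8*p_I1/9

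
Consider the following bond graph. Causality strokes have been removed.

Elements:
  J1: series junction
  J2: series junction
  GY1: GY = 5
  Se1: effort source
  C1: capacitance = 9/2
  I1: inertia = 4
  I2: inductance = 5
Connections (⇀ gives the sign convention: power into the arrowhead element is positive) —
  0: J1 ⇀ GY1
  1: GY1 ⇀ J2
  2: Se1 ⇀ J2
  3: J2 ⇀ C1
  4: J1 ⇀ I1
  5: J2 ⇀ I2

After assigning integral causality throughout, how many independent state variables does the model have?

b2 stroke at J2  (Se1 (Se) sets effort on bond)
b3 stroke at J2  (C1 integral (e out))
b4 stroke at I1  (prefer integral on I1)
b0 stroke at J1  (common-f at J1 fixed by 4)
b1 stroke at J2  (GY1: gyrator matches bond 0)
b5 stroke at I2  (only one flow-in slot at J2)

3  (C1, I1, I2 all integral)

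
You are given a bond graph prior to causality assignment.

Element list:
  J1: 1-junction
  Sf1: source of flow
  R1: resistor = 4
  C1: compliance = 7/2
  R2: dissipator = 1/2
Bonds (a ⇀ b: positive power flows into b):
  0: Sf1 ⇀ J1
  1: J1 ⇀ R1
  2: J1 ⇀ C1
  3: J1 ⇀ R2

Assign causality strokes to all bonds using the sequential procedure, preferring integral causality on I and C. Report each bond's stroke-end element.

β0 stroke at Sf1  (Sf1: flow source, stroke at near end)
β1 stroke at J1  (J1: bond 0 brought flow, rest push out)
β2 stroke at J1  (J1: bond 0 brought flow, rest push out)
β3 stroke at J1  (common-f at J1 fixed by 0)

#0 stroke→Sf1
#1 stroke→J1
#2 stroke→J1
#3 stroke→J1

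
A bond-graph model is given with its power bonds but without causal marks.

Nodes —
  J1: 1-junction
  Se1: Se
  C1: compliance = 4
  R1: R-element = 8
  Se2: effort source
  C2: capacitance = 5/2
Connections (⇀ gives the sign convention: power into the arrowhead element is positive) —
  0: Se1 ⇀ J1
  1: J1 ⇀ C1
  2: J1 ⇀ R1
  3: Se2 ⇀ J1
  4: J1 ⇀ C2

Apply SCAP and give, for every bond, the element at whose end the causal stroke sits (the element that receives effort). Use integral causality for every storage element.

bond 0 stroke→J1
bond 1 stroke→J1
bond 2 stroke→R1
bond 3 stroke→J1
bond 4 stroke→J1

b0 stroke at J1  (Se1 (Se) sets effort on bond)
b3 stroke at J1  (Se2 fixes effort; stroke away)
b1 stroke at J1  (C1 integral (e out))
b4 stroke at J1  (C2 integral (e out))
b2 stroke at R1  (J1: last free bond brings flow in)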